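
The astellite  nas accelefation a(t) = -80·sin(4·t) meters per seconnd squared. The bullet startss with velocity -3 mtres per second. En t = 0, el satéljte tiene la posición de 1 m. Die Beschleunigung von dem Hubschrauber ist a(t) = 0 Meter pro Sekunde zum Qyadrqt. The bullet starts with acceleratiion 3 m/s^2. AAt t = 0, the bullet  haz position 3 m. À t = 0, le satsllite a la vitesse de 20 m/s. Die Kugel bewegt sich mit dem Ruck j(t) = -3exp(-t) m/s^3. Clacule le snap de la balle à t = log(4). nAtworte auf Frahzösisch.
Pour résoudre ceci, nous devons prendre 1 dérivée de notre équation du jerk j(t) = -3·exp(-t). En dérivant le jerk, nous obtenons le snap: s(t) = 3·exp(-t). Nous avons le snap s(t) = 3·exp(-t). En substituant t = log(4): s(log(4)) = 3/4.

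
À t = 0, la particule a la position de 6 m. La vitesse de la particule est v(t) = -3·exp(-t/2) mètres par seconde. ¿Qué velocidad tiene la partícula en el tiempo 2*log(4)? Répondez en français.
De l'équation de la vitesse v(t) = -3·exp(-t/2), nous substituons t = 2*log(4) pour obtenir v = -3/4.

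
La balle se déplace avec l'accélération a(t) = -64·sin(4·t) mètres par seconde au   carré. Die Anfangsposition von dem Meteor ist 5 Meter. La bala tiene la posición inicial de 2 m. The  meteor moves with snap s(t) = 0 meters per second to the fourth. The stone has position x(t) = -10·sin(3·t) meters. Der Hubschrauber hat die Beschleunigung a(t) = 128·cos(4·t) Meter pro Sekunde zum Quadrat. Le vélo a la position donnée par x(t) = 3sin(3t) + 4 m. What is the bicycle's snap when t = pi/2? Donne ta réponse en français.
Pour résoudre ceci, nous devons prendre 4 dérivées de notre équation de la position x(t) = 3·sin(3·t) + 4. En prenant d/dt de x(t), nous trouvons v(t) = 9·cos(3·t). En prenant d/dt de v(t), nous trouvons a(t) = -27·sin(3·t). La dérivée de l'accélération donne le jerk: j(t) = -81·cos(3·t). La dérivée du jerk donne le snap: s(t) = 243·sin(3·t). Nous avons le snap s(t) = 243·sin(3·t). En substituant t = pi/2: s(pi/2) = -243.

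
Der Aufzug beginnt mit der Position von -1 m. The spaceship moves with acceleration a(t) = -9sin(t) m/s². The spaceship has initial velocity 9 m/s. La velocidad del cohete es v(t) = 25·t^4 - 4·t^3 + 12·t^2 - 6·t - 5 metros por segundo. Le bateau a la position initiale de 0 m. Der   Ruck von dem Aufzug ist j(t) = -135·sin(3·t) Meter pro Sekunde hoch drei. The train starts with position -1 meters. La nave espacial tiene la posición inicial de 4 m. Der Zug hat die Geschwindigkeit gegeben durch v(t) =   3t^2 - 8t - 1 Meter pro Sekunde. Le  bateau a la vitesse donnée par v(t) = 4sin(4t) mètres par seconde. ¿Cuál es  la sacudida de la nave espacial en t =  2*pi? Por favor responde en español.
Para resolver esto, necesitamos tomar 1 derivada de nuestra ecuación de la aceleración a(t) = -9·sin(t). Derivando la aceleración, obtenemos la sacudida: j(t) = -9·cos(t). Usando j(t) = -9·cos(t) y sustituyendo t = 2*pi, encontramos j = -9.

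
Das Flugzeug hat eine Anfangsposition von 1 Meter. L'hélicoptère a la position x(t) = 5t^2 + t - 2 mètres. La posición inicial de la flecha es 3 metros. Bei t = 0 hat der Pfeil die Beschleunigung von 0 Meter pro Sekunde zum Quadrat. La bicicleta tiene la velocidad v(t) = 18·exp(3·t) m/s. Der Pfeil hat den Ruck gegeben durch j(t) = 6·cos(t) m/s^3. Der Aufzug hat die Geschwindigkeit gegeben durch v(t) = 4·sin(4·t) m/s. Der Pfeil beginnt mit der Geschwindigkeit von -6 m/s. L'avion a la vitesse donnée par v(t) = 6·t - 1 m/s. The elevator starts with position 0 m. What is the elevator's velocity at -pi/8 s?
Using v(t) = 4·sin(4·t) and substituting t = -pi/8, we find v = -4.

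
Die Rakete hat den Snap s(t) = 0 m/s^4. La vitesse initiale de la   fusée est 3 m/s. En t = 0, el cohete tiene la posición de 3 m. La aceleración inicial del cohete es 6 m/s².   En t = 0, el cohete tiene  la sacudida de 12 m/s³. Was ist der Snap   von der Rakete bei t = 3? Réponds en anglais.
Using s(t) = 0 and substituting t = 3, we find s = 0.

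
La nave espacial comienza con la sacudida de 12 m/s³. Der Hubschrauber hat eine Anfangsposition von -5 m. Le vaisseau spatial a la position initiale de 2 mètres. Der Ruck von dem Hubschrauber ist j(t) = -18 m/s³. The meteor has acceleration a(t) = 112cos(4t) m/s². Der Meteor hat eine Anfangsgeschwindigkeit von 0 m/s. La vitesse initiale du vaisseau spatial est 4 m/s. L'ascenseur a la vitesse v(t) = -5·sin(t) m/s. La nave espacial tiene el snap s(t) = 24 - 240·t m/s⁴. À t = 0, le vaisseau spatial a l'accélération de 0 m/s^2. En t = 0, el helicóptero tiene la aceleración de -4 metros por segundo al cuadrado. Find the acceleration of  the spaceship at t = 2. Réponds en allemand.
Ausgehend von dem Snap s(t) = 24 - 240·t, nehmen wir 2 Integrale. Das Integral von dem Snap, mit j(0) = 12, ergibt den Ruck: j(t) = -120·t^2 + 24·t + 12. Durch Integration von dem Ruck und Verwendung der Anfangsbedingung a(0) = 0, erhalten wir a(t) = 4·t·(-10·t^2 + 3·t + 3). Wir haben die Beschleunigung a(t) = 4·t·(-10·t^2 + 3·t + 3). Durch Einsetzen von t = 2: a(2) = -248.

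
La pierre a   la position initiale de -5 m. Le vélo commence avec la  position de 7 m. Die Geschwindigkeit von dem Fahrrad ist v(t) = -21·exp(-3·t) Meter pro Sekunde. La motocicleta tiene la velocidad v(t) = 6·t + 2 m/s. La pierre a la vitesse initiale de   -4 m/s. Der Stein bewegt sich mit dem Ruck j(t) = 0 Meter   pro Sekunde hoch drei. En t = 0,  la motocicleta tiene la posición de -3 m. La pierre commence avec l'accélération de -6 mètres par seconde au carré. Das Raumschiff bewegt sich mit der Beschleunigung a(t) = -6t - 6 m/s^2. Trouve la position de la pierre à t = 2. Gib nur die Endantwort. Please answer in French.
À t = 2, x = -25.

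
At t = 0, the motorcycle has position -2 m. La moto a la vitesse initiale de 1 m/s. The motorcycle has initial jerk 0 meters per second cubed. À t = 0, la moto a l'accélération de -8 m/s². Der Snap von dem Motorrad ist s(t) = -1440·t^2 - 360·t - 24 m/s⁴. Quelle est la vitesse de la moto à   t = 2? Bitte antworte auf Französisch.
Pour résoudre ceci, nous devons prendre 3 primitives de notre équation du snap s(t) = -1440·t^2 - 360·t - 24. L'intégrale du snap est le jerk. En utilisant j(0) = 0, nous obtenons j(t) = 12·t·(-40·t^2 - 15·t - 2). La primitive du jerk, avec a(0) = -8, donne l'accélération: a(t) = -120·t^4 - 60·t^3 - 12·t^2 - 8. L'intégrale de l'accélération, avec v(0) = 1, donne la vitesse: v(t) = -24·t^5 - 15·t^4 - 4·t^3 - 8·t + 1. Nous avons la vitesse v(t) = -24·t^5 - 15·t^4 - 4·t^3 - 8·t + 1. En substituant t = 2: v(2) = -1055.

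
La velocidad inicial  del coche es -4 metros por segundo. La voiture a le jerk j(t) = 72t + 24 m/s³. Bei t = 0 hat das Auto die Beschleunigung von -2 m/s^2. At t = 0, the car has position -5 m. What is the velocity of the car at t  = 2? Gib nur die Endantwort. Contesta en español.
En t = 2, v = 136.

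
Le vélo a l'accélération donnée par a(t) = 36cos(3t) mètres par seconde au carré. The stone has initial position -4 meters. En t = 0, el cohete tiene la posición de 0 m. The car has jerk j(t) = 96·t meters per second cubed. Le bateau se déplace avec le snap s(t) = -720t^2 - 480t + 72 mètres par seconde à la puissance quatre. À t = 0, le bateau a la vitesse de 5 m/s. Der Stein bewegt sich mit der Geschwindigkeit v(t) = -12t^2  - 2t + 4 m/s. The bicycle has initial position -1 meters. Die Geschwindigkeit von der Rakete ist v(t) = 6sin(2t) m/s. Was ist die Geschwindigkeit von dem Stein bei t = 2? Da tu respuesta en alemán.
Aus der Gleichung für die Geschwindigkeit v(t) = -12·t^2 - 2·t + 4, setzen wir t = 2 ein und erhalten v = -48.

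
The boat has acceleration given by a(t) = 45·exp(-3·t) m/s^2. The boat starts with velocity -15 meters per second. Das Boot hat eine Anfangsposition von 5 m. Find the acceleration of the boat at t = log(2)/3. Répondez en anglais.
From the given acceleration equation a(t) = 45·exp(-3·t), we substitute t = log(2)/3 to get a = 45/2.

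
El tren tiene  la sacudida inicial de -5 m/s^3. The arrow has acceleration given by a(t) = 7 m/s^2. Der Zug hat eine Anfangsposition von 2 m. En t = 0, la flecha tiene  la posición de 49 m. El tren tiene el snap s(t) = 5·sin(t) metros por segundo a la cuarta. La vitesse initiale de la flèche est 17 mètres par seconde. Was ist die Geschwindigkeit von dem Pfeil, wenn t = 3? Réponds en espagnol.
Necesitamos integrar nuestra ecuación de la aceleración a(t) = 7 1 vez. Integrando la aceleración y usando la condición inicial v(0) = 17, obtenemos v(t) = 7·t + 17. De la ecuación de la velocidad v(t) = 7·t + 17, sustituimos t = 3 para obtener v = 38.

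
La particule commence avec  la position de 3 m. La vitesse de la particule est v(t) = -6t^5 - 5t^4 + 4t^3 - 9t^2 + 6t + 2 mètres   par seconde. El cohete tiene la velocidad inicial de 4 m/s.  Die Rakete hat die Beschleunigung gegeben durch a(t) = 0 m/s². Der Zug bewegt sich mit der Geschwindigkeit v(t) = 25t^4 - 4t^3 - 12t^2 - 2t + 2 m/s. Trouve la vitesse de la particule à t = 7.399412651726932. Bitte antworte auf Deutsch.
Wir haben die Geschwindigkeit v(t) = -6·t^5 - 5·t^4 + 4·t^3 - 9·t^2 + 6·t + 2. Durch Einsetzen von t = 7.399412651726932: v(7.399412651726932) = -146901.951770486.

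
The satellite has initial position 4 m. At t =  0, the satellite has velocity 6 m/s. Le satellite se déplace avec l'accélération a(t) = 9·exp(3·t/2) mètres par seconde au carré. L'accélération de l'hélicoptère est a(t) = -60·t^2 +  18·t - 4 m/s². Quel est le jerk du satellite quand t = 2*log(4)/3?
Nous devons dériver notre équation de l'accélération a(t) = 9·exp(3·t/2) 1 fois. En prenant d/dt de a(t), nous trouvons j(t) = 27·exp(3·t/2)/2. En utilisant j(t) = 27·exp(3·t/2)/2 et en substituant t = 2*log(4)/3, nous trouvons j = 54.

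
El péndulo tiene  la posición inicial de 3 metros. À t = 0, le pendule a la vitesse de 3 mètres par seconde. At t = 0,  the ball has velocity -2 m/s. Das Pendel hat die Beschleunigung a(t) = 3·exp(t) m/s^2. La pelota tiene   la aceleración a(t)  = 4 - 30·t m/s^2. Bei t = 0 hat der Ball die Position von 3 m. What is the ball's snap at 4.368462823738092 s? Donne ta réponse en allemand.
Um dies zu lösen, müssen wir 2 Ableitungen unserer Gleichung für die Beschleunigung a(t) = 4 - 30·t nehmen. Die Ableitung von der Beschleunigung ergibt den Ruck: j(t) = -30. Durch Ableiten von dem Ruck erhalten wir den Snap: s(t) = 0. Mit s(t) = 0 und Einsetzen von t = 4.368462823738092, finden wir s = 0.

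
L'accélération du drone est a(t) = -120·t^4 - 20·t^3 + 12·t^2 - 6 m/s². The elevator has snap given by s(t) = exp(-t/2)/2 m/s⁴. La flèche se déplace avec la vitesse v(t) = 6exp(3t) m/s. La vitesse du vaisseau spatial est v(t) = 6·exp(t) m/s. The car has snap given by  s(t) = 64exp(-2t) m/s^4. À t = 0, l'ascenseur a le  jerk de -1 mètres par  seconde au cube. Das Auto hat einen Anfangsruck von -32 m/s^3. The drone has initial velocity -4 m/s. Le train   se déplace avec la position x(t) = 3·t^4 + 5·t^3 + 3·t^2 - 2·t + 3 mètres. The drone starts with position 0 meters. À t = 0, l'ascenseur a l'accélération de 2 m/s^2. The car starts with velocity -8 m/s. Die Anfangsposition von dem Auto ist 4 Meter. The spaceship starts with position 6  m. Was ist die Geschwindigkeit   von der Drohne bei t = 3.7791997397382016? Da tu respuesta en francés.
En partant de l'accélération a(t) = -120·t^4 - 20·t^3 + 12·t^2 - 6, nous prenons 1 primitive. La primitive de l'accélération, avec v(0) = -4, donne la vitesse: v(t) = -24·t^5 - 5·t^4 + 4·t^3 - 6·t - 4. De l'équation de la vitesse v(t) = -24·t^5 - 5·t^4 + 4·t^3 - 6·t - 4, nous substituons t = 3.7791997397382016 pour obtenir v = -19332.3499379365.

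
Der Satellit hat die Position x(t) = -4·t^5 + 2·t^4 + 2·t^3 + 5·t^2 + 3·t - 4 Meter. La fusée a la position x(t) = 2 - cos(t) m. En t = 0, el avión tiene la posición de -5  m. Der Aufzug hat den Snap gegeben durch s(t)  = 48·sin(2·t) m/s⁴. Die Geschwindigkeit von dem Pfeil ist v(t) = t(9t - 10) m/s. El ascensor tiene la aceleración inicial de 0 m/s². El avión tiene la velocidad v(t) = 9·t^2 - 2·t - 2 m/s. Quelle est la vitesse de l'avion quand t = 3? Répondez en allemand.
Mit v(t) = 9·t^2 - 2·t - 2 und Einsetzen von t = 3, finden wir v = 73.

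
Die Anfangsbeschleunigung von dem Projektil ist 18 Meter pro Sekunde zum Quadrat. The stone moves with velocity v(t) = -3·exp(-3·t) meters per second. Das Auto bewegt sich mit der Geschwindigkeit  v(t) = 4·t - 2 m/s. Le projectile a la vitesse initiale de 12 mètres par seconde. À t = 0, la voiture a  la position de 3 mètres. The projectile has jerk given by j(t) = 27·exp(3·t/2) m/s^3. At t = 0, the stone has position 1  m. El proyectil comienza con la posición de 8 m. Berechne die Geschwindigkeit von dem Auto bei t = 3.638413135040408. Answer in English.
Using v(t) = 4·t - 2 and substituting t = 3.638413135040408, we find v = 12.5536525401616.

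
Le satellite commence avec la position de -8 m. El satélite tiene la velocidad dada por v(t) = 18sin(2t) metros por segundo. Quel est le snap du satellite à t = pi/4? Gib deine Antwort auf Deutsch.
Wir müssen unsere Gleichung für die Geschwindigkeit v(t) = 18·sin(2·t) 3-mal ableiten. Durch Ableiten von der Geschwindigkeit erhalten wir die Beschleunigung: a(t) = 36·cos(2·t). Durch Ableiten von der Beschleunigung erhalten wir den Ruck: j(t) = -72·sin(2·t). Die Ableitung von dem Ruck ergibt den Snap: s(t) = -144·cos(2·t). Wir haben den Snap s(t) = -144·cos(2·t). Durch Einsetzen von t = pi/4: s(pi/4) = 0.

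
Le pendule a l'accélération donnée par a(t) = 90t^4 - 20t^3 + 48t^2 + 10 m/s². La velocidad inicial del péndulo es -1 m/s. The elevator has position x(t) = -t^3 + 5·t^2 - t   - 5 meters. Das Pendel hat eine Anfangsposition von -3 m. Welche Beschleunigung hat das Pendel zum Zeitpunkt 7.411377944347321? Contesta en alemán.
Mit a(t) = 90·t^4 - 20·t^3 + 48·t^2 + 10 und Einsetzen von t = 7.411377944347321, finden wir a = 266047.486065325.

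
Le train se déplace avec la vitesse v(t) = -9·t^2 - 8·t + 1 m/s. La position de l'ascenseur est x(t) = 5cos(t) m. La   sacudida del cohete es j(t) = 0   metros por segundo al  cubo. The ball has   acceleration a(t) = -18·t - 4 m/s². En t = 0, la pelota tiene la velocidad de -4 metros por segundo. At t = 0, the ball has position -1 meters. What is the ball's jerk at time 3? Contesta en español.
Para resolver esto, necesitamos tomar 1 derivada de nuestra ecuación de la aceleración a(t) = -18·t - 4. La derivada de la aceleración da la sacudida: j(t) = -18. De la ecuación de la sacudida j(t) = -18, sustituimos t = 3 para obtener j = -18.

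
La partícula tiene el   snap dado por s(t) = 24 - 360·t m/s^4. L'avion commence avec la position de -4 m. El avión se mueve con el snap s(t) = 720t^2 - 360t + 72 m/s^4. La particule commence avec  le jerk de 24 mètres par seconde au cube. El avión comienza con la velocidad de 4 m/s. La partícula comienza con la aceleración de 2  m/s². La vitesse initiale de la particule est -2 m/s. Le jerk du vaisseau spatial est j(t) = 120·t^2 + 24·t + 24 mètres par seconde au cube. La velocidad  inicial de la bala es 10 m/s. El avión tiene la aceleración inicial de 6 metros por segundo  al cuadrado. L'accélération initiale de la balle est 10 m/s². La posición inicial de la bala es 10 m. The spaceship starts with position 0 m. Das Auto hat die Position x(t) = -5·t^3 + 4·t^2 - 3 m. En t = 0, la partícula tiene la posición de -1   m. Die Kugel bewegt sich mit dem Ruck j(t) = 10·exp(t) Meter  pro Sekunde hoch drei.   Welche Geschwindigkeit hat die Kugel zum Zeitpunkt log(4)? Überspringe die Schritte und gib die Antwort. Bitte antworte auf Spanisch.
v(log(4)) = 40.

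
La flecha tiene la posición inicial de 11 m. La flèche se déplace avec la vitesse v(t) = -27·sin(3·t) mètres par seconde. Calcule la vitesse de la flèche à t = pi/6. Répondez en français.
Nous avons la vitesse v(t) = -27·sin(3·t). En substituant t = pi/6: v(pi/6) = -27.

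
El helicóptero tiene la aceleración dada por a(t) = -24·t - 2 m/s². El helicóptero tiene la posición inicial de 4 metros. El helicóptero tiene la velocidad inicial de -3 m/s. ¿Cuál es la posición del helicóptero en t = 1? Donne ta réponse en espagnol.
Para resolver esto, necesitamos tomar 2 integrales de nuestra ecuación de la aceleración a(t) = -24·t - 2. La integral de la aceleración es la velocidad. Usando v(0) = -3, obtenemos v(t) = -12·t^2 - 2·t - 3. Tomando ∫v(t)dt y aplicando x(0) = 4, encontramos x(t) = -4·t^3 - t^2 - 3·t + 4. De la ecuación de la posición x(t) = -4·t^3 - t^2 - 3·t + 4, sustituimos t = 1 para obtener x = -4.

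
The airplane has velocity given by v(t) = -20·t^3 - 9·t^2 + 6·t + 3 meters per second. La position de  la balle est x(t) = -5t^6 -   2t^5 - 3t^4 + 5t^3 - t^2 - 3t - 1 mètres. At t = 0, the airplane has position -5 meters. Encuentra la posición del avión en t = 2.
Debemos encontrar la antiderivada de nuestra ecuación de la velocidad v(t) = -20·t^3 - 9·t^2 + 6·t + 3 1 vez. La integral de la velocidad es la posición. Usando x(0) = -5, obtenemos x(t) = -5·t^4 - 3·t^3 + 3·t^2 + 3·t - 5. De la ecuación de la posición x(t) = -5·t^4 - 3·t^3 + 3·t^2 + 3·t - 5, sustituimos t = 2 para obtener x = -91.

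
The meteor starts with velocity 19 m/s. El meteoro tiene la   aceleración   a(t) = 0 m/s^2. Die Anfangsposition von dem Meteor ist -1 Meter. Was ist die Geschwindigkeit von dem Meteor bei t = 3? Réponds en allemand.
Wir müssen unsere Gleichung für die Beschleunigung a(t) = 0 1-mal integrieren. Durch Integration von der Beschleunigung und Verwendung der Anfangsbedingung v(0) = 19, erhalten wir v(t) = 19. Wir haben die Geschwindigkeit v(t) = 19. Durch Einsetzen von t = 3: v(3) = 19.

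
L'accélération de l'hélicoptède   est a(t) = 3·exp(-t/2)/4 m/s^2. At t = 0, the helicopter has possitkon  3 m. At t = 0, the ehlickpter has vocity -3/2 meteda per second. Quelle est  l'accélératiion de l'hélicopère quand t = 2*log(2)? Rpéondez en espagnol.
Tenemos la aceleración a(t) = 3·exp(-t/2)/4. Sustituyendo t = 2*log(2): a(2*log(2)) = 3/8.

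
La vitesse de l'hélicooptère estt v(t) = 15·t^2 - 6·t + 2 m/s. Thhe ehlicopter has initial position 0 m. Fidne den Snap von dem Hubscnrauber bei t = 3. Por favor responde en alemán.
Wir müssen unsere Gleichung für die Geschwindigkeit v(t) = 15·t^2 - 6·t + 2 3-mal ableiten. Die Ableitung von der Geschwindigkeit ergibt die Beschleunigung: a(t) = 30·t - 6. Durch Ableiten von der Beschleunigung erhalten wir den Ruck: j(t) = 30. Durch Ableiten von dem Ruck erhalten wir den Snap: s(t) = 0. Wir haben den Snap s(t) = 0. Durch Einsetzen von t = 3: s(3) = 0.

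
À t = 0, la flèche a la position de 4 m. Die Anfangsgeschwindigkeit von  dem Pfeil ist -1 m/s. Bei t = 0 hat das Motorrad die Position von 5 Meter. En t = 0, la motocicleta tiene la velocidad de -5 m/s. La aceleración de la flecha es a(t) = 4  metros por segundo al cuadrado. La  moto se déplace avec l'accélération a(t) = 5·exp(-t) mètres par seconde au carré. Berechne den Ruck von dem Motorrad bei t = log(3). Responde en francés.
Nous devons dériver notre équation de l'accélération a(t) = 5·exp(-t) 1 fois. En prenant d/dt de a(t), nous trouvons j(t) = -5·exp(-t). En utilisant j(t) = -5·exp(-t) et en substituant t = log(3), nous trouvons j = -5/3.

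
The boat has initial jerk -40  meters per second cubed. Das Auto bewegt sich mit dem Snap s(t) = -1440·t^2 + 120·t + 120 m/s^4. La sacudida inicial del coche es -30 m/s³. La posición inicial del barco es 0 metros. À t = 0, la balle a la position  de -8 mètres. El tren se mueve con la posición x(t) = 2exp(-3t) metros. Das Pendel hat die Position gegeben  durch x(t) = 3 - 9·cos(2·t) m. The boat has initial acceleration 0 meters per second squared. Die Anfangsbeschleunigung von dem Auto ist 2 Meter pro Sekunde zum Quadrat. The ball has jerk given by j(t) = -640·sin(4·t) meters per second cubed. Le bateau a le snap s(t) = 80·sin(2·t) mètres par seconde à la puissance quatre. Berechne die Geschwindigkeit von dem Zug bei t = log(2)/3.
Ausgehend von der Position x(t) = 2·exp(-3·t), nehmen wir 1 Ableitung. Die Ableitung von der Position ergibt die Geschwindigkeit: v(t) = -6·exp(-3·t). Wir haben die Geschwindigkeit v(t) = -6·exp(-3·t). Durch Einsetzen von t = log(2)/3: v(log(2)/3) = -3.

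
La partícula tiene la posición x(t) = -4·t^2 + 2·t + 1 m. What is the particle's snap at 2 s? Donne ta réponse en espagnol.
Debemos derivar nuestra ecuación de la posición x(t) = -4·t^2 + 2·t + 1 4 veces. Tomando d/dt de x(t), encontramos v(t) = 2 - 8·t. Derivando la velocidad, obtenemos la aceleración: a(t) = -8. Tomando d/dt de a(t), encontramos j(t) = 0. Derivando la sacudida, obtenemos el snap: s(t) = 0. Tenemos el snap s(t) = 0. Sustituyendo t = 2: s(2) = 0.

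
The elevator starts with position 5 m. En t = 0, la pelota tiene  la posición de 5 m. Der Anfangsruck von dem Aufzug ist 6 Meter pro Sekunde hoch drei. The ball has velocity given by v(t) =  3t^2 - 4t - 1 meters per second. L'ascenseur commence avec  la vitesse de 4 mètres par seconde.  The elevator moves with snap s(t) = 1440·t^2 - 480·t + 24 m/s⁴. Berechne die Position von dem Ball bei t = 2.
Ausgehend von der Geschwindigkeit v(t) = 3·t^2 - 4·t - 1, nehmen wir 1 Stammfunktion. Durch Integration von der Geschwindigkeit und Verwendung der Anfangsbedingung x(0) = 5, erhalten wir x(t) = t^3 - 2·t^2 - t + 5. Mit x(t) = t^3 - 2·t^2 - t + 5 und Einsetzen von t = 2, finden wir x = 3.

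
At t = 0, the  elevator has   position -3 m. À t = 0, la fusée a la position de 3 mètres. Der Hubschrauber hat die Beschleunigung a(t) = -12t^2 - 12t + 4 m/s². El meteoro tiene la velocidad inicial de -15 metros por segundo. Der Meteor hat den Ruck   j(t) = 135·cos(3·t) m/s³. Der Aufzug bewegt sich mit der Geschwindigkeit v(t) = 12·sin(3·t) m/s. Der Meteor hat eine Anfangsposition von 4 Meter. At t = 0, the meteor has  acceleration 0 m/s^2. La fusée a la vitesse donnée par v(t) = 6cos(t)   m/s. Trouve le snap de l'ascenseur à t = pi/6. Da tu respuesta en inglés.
Starting from velocity v(t) = 12·sin(3·t), we take 3 derivatives. Taking d/dt of v(t), we find a(t) = 36·cos(3·t). Differentiating acceleration, we get jerk: j(t) = -108·sin(3·t). Differentiating jerk, we get snap: s(t) = -324·cos(3·t). We have snap s(t) = -324·cos(3·t). Substituting t = pi/6: s(pi/6) = 0.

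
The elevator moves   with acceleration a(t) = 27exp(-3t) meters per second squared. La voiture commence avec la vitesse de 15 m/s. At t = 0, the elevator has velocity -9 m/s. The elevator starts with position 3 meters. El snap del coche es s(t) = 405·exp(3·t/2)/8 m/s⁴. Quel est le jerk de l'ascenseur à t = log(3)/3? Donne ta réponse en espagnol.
Partiendo de la aceleración a(t) = 27·exp(-3·t), tomamos 1 derivada. Derivando la aceleración, obtenemos la sacudida: j(t) = -81·exp(-3·t). Tenemos la sacudida j(t) = -81·exp(-3·t). Sustituyendo t = log(3)/3: j(log(3)/3) = -27.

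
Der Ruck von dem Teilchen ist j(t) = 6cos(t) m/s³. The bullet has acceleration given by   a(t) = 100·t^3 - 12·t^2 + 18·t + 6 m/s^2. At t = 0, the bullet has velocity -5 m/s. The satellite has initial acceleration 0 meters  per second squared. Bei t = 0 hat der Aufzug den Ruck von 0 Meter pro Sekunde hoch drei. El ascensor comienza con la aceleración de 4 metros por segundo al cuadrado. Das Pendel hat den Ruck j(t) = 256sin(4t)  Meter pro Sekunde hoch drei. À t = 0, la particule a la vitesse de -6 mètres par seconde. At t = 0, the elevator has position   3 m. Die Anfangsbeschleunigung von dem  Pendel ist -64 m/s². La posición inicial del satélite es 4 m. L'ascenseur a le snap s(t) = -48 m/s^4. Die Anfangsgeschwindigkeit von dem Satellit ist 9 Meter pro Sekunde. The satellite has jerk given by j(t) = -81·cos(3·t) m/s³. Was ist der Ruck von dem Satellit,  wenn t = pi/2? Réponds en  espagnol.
Tenemos la sacudida j(t) = -81·cos(3·t). Sustituyendo t = pi/2: j(pi/2) = 0.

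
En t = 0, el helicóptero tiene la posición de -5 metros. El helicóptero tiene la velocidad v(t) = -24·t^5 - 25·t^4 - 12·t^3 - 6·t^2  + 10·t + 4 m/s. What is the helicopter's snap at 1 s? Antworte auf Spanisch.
Para resolver esto, necesitamos tomar 3 derivadas de nuestra ecuación de la velocidad v(t) = -24·t^5 - 25·t^4 - 12·t^3 - 6·t^2 + 10·t + 4. Derivando la velocidad, obtenemos la aceleración: a(t) = -120·t^4 - 100·t^3 - 36·t^2 - 12·t + 10. Derivando la aceleración, obtenemos la sacudida: j(t) = -480·t^3 - 300·t^2 - 72·t - 12. Tomando d/dt de j(t), encontramos s(t) = -1440·t^2 - 600·t - 72. Tenemos el snap s(t) = -1440·t^2 - 600·t - 72. Sustituyendo t = 1: s(1) = -2112.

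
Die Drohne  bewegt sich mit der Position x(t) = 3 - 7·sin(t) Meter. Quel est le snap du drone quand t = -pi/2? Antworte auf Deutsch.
Ausgehend von der Position x(t) = 3 - 7·sin(t), nehmen wir 4 Ableitungen. Durch Ableiten von der Position erhalten wir die Geschwindigkeit: v(t) = -7·cos(t). Durch Ableiten von der Geschwindigkeit erhalten wir die Beschleunigung: a(t) = 7·sin(t). Die Ableitung von der Beschleunigung ergibt den Ruck: j(t) = 7·cos(t). Mit d/dt von j(t) finden wir s(t) = -7·sin(t). Aus der Gleichung für den Snap s(t) = -7·sin(t), setzen wir t = -pi/2 ein und erhalten s = 7.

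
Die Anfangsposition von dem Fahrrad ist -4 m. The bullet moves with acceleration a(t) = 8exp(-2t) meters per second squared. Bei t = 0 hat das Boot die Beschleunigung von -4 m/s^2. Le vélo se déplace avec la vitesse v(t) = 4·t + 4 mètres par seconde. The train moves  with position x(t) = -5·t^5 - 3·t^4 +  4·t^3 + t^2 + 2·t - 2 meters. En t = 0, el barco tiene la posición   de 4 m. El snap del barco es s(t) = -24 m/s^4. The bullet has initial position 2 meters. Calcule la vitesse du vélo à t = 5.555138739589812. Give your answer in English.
We have velocity v(t) = 4·t + 4. Substituting t = 5.555138739589812: v(5.555138739589812) = 26.2205549583592.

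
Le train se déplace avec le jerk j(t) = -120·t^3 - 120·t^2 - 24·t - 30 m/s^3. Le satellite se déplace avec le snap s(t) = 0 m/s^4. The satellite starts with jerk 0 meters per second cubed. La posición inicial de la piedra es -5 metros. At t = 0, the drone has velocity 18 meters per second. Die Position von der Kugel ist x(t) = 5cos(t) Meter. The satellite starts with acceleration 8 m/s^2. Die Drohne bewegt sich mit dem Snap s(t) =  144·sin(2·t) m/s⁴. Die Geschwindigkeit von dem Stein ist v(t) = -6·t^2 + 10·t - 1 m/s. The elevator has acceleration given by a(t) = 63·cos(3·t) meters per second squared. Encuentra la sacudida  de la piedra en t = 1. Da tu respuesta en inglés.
We must differentiate our velocity equation v(t) = -6·t^2 + 10·t - 1 2 times. Taking d/dt of v(t), we find a(t) = 10 - 12·t. The derivative of acceleration gives jerk: j(t) = -12. Using j(t) = -12 and substituting t = 1, we find j = -12.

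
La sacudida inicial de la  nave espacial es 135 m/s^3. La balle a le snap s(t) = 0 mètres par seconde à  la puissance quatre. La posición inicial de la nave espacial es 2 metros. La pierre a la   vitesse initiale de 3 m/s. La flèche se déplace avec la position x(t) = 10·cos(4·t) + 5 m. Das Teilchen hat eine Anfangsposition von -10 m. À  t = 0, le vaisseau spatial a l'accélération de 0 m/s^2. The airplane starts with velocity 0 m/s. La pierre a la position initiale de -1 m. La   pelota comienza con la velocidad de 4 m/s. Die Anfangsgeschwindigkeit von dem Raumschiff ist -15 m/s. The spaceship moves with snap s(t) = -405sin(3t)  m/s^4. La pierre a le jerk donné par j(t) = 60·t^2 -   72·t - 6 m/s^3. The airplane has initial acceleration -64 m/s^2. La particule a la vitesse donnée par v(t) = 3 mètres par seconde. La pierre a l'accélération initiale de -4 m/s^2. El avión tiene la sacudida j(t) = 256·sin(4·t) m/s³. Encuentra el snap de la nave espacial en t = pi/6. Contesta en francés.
En utilisant s(t) = -405·sin(3·t) et en substituant t = pi/6, nous trouvons s = -405.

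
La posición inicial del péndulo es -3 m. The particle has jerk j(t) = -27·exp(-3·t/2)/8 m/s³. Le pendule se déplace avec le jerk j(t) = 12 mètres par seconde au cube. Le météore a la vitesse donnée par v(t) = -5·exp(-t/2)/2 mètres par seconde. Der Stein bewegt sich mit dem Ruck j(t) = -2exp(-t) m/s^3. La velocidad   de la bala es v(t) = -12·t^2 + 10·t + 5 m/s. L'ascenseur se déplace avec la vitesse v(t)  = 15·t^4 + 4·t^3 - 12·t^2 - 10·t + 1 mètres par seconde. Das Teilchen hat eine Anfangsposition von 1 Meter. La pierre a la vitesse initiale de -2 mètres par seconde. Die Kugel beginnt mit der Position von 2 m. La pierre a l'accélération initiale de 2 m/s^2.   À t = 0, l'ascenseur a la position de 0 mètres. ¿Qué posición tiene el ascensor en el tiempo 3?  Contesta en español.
Partiendo de la velocidad v(t) = 15·t^4 + 4·t^3 - 12·t^2 - 10·t + 1, tomamos 1 antiderivada. La antiderivada de la velocidad es la posición. Usando x(0) = 0, obtenemos x(t) = 3·t^5 + t^4 - 4·t^3 - 5·t^2 + t. Usando x(t) = 3·t^5 + t^4 - 4·t^3 - 5·t^2 + t y sustituyendo t = 3, encontramos x = 660.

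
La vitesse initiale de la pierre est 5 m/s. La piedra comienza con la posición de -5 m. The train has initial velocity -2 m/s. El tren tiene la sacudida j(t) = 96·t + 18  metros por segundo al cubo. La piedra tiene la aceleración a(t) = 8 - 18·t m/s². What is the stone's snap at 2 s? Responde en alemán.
Wir müssen unsere Gleichung für die Beschleunigung a(t) = 8 - 18·t 2-mal ableiten. Durch Ableiten von der Beschleunigung erhalten wir den Ruck: j(t) = -18. Mit d/dt von j(t) finden wir s(t) = 0. Mit s(t) = 0 und Einsetzen von t = 2, finden wir s = 0.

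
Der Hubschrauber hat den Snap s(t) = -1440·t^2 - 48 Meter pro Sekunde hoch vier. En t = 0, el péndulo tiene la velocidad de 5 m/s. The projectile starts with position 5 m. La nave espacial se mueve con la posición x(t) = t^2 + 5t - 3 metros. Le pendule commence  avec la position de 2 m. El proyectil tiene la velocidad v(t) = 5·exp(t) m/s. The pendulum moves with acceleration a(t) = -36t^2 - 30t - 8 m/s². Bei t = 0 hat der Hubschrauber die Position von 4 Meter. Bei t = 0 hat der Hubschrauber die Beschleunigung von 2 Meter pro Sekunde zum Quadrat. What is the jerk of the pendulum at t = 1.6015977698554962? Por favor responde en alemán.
Wir müssen unsere Gleichung für die Beschleunigung a(t) = -36·t^2 - 30·t - 8 1-mal ableiten. Mit d/dt von a(t) finden wir j(t) = -72·t - 30. Mit j(t) = -72·t - 30 und Einsetzen von t = 1.6015977698554962, finden wir j = -145.315039429596.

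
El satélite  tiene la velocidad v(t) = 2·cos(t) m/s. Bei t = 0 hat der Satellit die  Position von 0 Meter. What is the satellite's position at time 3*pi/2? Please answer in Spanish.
Partiendo de la velocidad v(t) = 2·cos(t), tomamos 1 integral. Tomando ∫v(t)dt y aplicando x(0) = 0, encontramos x(t) = 2·sin(t). Usando x(t) = 2·sin(t) y sustituyendo t = 3*pi/2, encontramos x = -2.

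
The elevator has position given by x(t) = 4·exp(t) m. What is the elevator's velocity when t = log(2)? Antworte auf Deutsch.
Ausgehend von der Position x(t) = 4·exp(t), nehmen wir 1 Ableitung. Die Ableitung von der Position ergibt die Geschwindigkeit: v(t) = 4·exp(t). Mit v(t) = 4·exp(t) und Einsetzen von t = log(2), finden wir v = 8.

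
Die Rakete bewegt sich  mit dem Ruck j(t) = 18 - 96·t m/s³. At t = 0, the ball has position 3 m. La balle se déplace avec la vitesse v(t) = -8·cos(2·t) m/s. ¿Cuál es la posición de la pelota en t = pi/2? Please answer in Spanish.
Para resolver esto, necesitamos tomar 1 antiderivada de nuestra ecuación de la velocidad v(t) = -8·cos(2·t). La integral de la velocidad es la posición. Usando x(0) = 3, obtenemos x(t) = 3 - 4·sin(2·t). Usando x(t) = 3 - 4·sin(2·t) y sustituyendo t = pi/2, encontramos x = 3.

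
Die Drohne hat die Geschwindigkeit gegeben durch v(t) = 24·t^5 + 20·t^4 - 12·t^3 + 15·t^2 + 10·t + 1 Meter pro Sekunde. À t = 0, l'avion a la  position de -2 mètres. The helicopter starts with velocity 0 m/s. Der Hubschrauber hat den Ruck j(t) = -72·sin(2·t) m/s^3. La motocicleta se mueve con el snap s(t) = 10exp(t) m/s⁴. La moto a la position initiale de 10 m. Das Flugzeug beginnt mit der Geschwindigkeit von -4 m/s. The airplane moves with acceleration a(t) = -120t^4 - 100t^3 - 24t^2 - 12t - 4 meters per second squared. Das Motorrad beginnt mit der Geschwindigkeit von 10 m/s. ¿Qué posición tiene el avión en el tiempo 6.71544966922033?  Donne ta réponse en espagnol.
Debemos encontrar la antiderivada de nuestra ecuación de la aceleración a(t) = -120·t^4 - 100·t^3 - 24·t^2 - 12·t - 4 2 veces. La antiderivada de la aceleración es la velocidad. Usando v(0) = -4, obtenemos v(t) = -24·t^5 - 25·t^4 - 8·t^3 - 6·t^2 - 4·t - 4. Integrando la velocidad y usando la condición inicial x(0) = -2, obtenemos x(t) = -4·t^6 - 5·t^5 - 2·t^4 - 2·t^3 - 2·t^2 - 4·t - 2. De la ecuación de la posición x(t) = -4·t^6 - 5·t^5 - 2·t^4 - 2·t^3 - 2·t^2 - 4·t - 2, sustituimos t = 6.71544966922033 para obtener x = -439949.086919032.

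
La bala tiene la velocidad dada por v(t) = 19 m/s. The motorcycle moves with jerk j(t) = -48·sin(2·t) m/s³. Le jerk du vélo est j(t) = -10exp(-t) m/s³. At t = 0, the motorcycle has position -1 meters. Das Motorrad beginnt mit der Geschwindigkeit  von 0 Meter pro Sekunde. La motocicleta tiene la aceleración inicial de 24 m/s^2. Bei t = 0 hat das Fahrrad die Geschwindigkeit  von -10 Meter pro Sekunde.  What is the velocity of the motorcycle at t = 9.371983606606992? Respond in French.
Nous devons intégrer notre équation du jerk j(t) = -48·sin(2·t) 2 fois. L'intégrale du jerk, avec a(0) = 24, donne l'accélération: a(t) = 24·cos(2·t). L'intégrale de l'accélération, avec v(0) = 0, donne la vitesse: v(t) = 12·sin(2·t). De l'équation de la vitesse v(t) = 12·sin(2·t), nous substituons t = 9.371983606606992 pour obtenir v = -1.26471140020534.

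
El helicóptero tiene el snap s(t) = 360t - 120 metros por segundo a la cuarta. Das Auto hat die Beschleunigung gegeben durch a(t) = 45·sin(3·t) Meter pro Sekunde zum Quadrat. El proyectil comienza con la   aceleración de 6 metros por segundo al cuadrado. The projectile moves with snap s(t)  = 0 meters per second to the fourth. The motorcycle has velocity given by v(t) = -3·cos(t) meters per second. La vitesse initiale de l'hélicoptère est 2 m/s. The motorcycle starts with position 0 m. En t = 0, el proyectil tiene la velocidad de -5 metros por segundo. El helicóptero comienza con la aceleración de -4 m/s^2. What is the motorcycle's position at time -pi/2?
We must find the antiderivative of our velocity equation v(t) = -3·cos(t) 1 time. Finding the integral of v(t) and using x(0) = 0: x(t) = -3·sin(t). From the given position equation x(t) = -3·sin(t), we substitute t = -pi/2 to get x = 3.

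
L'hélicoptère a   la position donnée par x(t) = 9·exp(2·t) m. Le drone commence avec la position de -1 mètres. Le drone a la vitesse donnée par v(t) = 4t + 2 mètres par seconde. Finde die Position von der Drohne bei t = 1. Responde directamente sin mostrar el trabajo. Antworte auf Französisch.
La réponse est 3.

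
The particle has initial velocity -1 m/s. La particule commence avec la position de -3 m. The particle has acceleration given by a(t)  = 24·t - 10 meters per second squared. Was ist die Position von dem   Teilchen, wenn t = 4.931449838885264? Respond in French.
Nous devons intégrer notre équation de l'accélération a(t) = 24·t - 10 2 fois. En intégrant l'accélération et en utilisant la condition initiale v(0) = -1, nous obtenons v(t) = 12·t^2 - 10·t - 1. L'intégrale de la vitesse, avec x(0) = -3, donne la position: x(t) = 4·t^3 - 5·t^2 - t - 3. Nous avons la position x(t) = 4·t^3 - 5·t^2 - t - 3. En substituant t = 4.931449838885264: x(4.931449838885264) = 350.188173231827.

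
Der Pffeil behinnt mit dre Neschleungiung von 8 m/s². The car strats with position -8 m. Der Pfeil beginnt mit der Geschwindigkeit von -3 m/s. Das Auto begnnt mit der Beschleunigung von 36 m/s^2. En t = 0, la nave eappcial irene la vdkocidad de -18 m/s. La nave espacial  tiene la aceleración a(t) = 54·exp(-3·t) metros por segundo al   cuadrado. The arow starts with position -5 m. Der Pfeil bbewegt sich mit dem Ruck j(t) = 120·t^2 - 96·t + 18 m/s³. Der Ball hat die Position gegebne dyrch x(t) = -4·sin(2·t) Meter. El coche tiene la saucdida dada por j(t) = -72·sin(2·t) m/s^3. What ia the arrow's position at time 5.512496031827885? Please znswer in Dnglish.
We need to integrate our jerk equation j(t) = 120·t^2 - 96·t + 18 3 times. Integrating jerk and using the initial condition a(0) = 8, we get a(t) = 40·t^3 - 48·t^2 + 18·t + 8. Taking ∫a(t)dt and applying v(0) = -3, we find v(t) = 10·t^4 - 16·t^3 + 9·t^2 + 8·t - 3. Integrating velocity and using the initial condition x(0) = -5, we get x(t) = 2·t^5 - 4·t^4 + 3·t^3 + 4·t^2 - 3·t - 5. Using x(t) = 2·t^5 - 4·t^4 + 3·t^3 + 4·t^2 - 3·t - 5 and substituting t = 5.512496031827885, we find x = 7089.47454279589.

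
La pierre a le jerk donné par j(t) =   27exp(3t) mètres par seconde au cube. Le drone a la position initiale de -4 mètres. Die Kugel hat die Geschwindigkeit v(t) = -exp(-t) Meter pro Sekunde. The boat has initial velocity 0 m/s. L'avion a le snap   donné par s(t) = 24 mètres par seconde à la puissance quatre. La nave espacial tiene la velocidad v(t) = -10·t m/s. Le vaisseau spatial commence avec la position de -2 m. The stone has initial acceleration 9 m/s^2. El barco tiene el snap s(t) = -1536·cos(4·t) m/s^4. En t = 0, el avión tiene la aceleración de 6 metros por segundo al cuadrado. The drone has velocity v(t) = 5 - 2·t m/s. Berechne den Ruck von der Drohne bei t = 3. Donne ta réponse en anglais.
Starting from velocity v(t) = 5 - 2·t, we take 2 derivatives. The derivative of velocity gives acceleration: a(t) = -2. The derivative of acceleration gives jerk: j(t) = 0. Using j(t) = 0 and substituting t = 3, we find j = 0.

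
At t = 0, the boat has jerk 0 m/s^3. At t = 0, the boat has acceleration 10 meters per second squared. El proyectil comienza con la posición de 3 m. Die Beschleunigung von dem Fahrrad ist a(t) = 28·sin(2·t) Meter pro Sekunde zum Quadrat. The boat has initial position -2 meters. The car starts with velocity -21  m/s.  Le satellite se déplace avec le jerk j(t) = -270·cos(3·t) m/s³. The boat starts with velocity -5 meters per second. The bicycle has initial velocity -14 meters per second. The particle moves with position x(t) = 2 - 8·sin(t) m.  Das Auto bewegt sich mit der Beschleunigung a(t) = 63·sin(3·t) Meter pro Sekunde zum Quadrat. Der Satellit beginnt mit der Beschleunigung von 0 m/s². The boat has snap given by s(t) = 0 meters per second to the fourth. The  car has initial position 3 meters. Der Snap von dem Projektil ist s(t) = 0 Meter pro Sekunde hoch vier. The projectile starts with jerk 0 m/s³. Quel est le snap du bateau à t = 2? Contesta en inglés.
From the given snap equation s(t) = 0, we substitute t = 2 to get s = 0.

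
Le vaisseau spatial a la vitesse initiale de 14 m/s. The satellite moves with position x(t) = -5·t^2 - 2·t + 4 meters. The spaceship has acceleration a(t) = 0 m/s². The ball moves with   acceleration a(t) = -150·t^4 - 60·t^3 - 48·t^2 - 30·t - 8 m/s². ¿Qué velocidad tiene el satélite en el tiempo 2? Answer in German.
Wir müssen unsere Gleichung für die Position x(t) = -5·t^2 - 2·t + 4 1-mal ableiten. Mit d/dt von x(t) finden wir v(t) = -10·t - 2. Aus der Gleichung für die Geschwindigkeit v(t) = -10·t - 2, setzen wir t = 2 ein und erhalten v = -22.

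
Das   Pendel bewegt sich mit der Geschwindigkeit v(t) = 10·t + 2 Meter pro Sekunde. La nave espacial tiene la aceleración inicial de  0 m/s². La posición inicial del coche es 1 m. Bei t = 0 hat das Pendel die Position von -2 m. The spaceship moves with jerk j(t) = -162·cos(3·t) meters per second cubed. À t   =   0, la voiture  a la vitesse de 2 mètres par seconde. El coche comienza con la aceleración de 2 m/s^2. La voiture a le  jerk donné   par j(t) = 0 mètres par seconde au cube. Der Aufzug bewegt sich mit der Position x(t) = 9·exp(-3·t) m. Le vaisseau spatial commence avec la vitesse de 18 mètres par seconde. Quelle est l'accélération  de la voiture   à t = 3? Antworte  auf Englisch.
Starting from jerk j(t) = 0, we take 1 antiderivative. The antiderivative of jerk, with a(0) = 2, gives acceleration: a(t) = 2. From the given acceleration equation a(t) = 2, we substitute t = 3 to get a = 2.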